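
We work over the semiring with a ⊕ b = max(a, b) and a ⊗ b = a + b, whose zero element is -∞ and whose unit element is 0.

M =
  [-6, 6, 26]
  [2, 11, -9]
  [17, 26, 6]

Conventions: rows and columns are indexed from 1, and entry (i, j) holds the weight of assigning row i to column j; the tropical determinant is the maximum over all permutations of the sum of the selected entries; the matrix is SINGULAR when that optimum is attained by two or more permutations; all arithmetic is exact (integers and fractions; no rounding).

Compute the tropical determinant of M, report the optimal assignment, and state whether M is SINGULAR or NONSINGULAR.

σ = (1, 2, 3): (-6) + 11 + 6 = 11
σ = (1, 3, 2): (-6) + (-9) + 26 = 11
σ = (2, 1, 3): 6 + 2 + 6 = 14
σ = (2, 3, 1): 6 + (-9) + 17 = 14
σ = (3, 1, 2): 26 + 2 + 26 = 54
σ = (3, 2, 1): 26 + 11 + 17 = 54
Optimal value attained by: σ = (3, 1, 2).
Answer: det⊕(M) = 54; verdict: SINGULAR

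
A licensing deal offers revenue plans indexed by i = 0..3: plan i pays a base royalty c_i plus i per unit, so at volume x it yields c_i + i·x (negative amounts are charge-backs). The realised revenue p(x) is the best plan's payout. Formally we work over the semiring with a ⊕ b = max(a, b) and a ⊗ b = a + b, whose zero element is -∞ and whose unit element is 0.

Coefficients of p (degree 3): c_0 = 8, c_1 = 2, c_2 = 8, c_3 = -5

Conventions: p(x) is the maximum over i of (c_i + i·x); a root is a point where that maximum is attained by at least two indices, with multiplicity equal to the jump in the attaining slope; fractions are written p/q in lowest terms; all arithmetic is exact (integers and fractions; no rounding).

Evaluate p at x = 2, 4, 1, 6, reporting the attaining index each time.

p(2) = max(8+0·2=8, 2+1·2=4, 8+2·2=12, -5+3·2=1) = 12 (attained by i=2)
p(4) = max(8+0·4=8, 2+1·4=6, 8+2·4=16, -5+3·4=7) = 16 (attained by i=2)
p(1) = max(8+0·1=8, 2+1·1=3, 8+2·1=10, -5+3·1=-2) = 10 (attained by i=2)
p(6) = max(8+0·6=8, 2+1·6=8, 8+2·6=20, -5+3·6=13) = 20 (attained by i=2)
Answer: p(2) = 12; p(4) = 16; p(1) = 10; p(6) = 20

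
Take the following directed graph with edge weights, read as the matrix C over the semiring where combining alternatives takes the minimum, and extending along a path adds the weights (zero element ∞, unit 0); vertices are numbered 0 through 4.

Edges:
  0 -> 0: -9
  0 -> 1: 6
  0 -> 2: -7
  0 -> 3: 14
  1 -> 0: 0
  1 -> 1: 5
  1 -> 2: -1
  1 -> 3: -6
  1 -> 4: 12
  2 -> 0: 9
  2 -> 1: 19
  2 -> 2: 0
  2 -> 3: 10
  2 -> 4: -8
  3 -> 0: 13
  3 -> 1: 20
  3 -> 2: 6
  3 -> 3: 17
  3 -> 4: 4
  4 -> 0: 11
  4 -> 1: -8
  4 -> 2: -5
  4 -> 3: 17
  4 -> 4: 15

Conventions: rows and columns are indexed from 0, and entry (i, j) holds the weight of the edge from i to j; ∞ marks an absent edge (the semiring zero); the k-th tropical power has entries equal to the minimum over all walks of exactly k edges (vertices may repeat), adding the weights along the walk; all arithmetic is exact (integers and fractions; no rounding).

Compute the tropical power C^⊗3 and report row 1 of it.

C^⊗2:
  [-18, -3, -16, 0, -15]
  [-9, 4, -7, -1, -9]
  [0, -16, -13, 9, -8]
  [4, -4, -1, 14, -2]
  [-8, -3, -9, -14, -13]
C^⊗3:
  [-27, -23, -25, -9, -24]
  [-18, -17, -16, -2, -15]
  [-16, -16, -17, -22, -21]
  [-5, -10, -7, -10, -9]
  [-17, -21, -18, -9, -17]
Answer: row 1 of C^⊗3 = [-18, -17, -16, -2, -15]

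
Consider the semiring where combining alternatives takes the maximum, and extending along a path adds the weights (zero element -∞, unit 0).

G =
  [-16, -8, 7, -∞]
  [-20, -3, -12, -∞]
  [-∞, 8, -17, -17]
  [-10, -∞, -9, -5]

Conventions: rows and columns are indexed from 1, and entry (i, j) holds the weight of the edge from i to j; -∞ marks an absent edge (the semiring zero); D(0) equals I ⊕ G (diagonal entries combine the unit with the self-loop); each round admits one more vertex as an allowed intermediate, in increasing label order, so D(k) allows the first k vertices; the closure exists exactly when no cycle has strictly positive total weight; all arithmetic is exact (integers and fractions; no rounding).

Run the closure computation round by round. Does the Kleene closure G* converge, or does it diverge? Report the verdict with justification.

D(0):
  [0, -8, 7, -∞]
  [-20, 0, -12, -∞]
  [-∞, 8, 0, -17]
  [-10, -∞, -9, 0]
D(1):
  [0, -8, 7, -∞]
  [-20, 0, -12, -∞]
  [-∞, 8, 0, -17]
  [-10, -18, -3, 0]
D(2):
  [0, -8, 7, -∞]
  [-20, 0, -12, -∞]
  [-12, 8, 0, -17]
  [-10, -18, -3, 0]
D(3):
  [0, 15, 7, -10]
  [-20, 0, -12, -29]
  [-12, 8, 0, -17]
  [-10, 5, -3, 0]
D(4):
  [0, 15, 7, -10]
  [-20, 0, -12, -29]
  [-12, 8, 0, -17]
  [-10, 5, -3, 0]
Key observation: every diagonal entry stays at the unit through all rounds, so no improving cycle exists.
Answer: CONVERGES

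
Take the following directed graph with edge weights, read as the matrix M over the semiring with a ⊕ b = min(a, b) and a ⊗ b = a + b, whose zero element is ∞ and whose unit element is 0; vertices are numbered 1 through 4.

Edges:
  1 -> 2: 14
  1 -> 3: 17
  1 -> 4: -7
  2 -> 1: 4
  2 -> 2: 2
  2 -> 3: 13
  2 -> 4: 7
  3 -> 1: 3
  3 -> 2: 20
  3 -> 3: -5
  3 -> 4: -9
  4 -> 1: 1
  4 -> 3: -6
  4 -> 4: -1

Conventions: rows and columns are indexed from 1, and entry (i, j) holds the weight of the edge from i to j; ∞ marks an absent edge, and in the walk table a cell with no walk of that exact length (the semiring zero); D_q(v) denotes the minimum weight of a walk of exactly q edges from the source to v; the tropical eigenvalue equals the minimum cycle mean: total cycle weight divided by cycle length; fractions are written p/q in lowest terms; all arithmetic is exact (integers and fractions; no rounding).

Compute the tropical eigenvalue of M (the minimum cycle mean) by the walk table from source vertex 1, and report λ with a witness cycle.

q=0: [0, ∞, ∞, ∞]
q=1: [∞, 14, 17, -7]
q=2: [-6, 16, -13, -8]
q=3: [-10, 7, -18, -22]
q=4: [-21, 2, -28, -27]
Optimal cycle mean attained by: cycle 3->4->3, total (-9) + (-6), length 2.
Answer: λ = -15/2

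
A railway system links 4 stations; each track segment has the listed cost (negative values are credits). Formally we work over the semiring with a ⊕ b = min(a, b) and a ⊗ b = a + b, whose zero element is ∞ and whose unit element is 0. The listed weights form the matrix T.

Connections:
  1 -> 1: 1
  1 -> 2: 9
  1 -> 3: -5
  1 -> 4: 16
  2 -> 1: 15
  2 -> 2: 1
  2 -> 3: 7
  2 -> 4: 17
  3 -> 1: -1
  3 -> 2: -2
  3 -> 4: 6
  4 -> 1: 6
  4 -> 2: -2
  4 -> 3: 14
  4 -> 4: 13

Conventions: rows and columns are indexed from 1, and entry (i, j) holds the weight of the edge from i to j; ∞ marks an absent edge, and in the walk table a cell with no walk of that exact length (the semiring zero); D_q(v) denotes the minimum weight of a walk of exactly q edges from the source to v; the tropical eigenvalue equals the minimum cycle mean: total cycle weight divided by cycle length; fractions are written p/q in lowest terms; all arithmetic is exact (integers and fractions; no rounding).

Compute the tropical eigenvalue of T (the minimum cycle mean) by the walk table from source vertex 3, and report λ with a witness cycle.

q=0: [∞, ∞, 0, ∞]
q=1: [-1, -2, ∞, 6]
q=2: [0, -1, -6, 15]
q=3: [-7, -8, -5, 0]
q=4: [-6, -7, -12, 1]
Optimal cycle mean attained by: cycle 1->3->1, total (-5) + (-1), length 2.
Answer: λ = -3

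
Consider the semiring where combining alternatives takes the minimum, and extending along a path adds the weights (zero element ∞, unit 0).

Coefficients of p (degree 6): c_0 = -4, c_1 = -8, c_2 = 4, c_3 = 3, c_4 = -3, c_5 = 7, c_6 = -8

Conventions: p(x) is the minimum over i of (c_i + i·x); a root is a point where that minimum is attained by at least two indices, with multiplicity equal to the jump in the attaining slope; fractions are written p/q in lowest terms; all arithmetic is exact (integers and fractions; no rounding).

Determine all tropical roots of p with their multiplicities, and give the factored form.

hull edge (i=0, c=-4) to (i=1, c=-8): slope -4, span 1
hull edge (i=1, c=-8) to (i=6, c=-8): slope 0, span 5
Factored form: p(x) = -8 ⊗ (x ⊕ 0) ⊗ (x ⊕ 0) ⊗ (x ⊕ 0) ⊗ (x ⊕ 0) ⊗ (x ⊕ 0) ⊗ (x ⊕ 4)
Answer: roots = 0 (mult 5), 4 (mult 1)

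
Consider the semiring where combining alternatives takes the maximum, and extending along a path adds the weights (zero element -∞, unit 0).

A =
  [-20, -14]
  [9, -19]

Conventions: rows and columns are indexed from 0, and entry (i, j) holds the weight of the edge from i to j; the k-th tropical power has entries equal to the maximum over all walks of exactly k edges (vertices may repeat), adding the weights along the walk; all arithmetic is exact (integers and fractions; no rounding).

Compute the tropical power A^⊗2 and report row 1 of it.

A^⊗2:
  [-5, -33]
  [-10, -5]
Answer: row 1 of A^⊗2 = [-10, -5]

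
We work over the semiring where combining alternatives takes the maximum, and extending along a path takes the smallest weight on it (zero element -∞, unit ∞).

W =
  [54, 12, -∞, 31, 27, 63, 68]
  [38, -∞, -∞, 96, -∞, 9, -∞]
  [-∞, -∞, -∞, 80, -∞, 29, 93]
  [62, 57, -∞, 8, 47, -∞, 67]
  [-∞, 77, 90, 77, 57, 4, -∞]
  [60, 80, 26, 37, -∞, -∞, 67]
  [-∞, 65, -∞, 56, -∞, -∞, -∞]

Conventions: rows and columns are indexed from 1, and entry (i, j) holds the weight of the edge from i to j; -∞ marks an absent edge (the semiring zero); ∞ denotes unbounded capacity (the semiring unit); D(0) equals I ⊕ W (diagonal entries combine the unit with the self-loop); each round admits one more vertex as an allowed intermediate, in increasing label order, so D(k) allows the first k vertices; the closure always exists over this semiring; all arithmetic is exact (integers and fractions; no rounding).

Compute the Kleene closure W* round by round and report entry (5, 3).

D(0):
  [∞, 12, -∞, 31, 27, 63, 68]
  [38, ∞, -∞, 96, -∞, 9, -∞]
  [-∞, -∞, ∞, 80, -∞, 29, 93]
  [62, 57, -∞, ∞, 47, -∞, 67]
  [-∞, 77, 90, 77, ∞, 4, -∞]
  [60, 80, 26, 37, -∞, ∞, 67]
  [-∞, 65, -∞, 56, -∞, -∞, ∞]
D(1):
  [∞, 12, -∞, 31, 27, 63, 68]
  [38, ∞, -∞, 96, 27, 38, 38]
  [-∞, -∞, ∞, 80, -∞, 29, 93]
  [62, 57, -∞, ∞, 47, 62, 67]
  [-∞, 77, 90, 77, ∞, 4, -∞]
  [60, 80, 26, 37, 27, ∞, 67]
  [-∞, 65, -∞, 56, -∞, -∞, ∞]
D(2):
  [∞, 12, -∞, 31, 27, 63, 68]
  [38, ∞, -∞, 96, 27, 38, 38]
  [-∞, -∞, ∞, 80, -∞, 29, 93]
  [62, 57, -∞, ∞, 47, 62, 67]
  [38, 77, 90, 77, ∞, 38, 38]
  [60, 80, 26, 80, 27, ∞, 67]
  [38, 65, -∞, 65, 27, 38, ∞]
D(3):
  [∞, 12, -∞, 31, 27, 63, 68]
  [38, ∞, -∞, 96, 27, 38, 38]
  [-∞, -∞, ∞, 80, -∞, 29, 93]
  [62, 57, -∞, ∞, 47, 62, 67]
  [38, 77, 90, 80, ∞, 38, 90]
  [60, 80, 26, 80, 27, ∞, 67]
  [38, 65, -∞, 65, 27, 38, ∞]
D(4):
  [∞, 31, -∞, 31, 31, 63, 68]
  [62, ∞, -∞, 96, 47, 62, 67]
  [62, 57, ∞, 80, 47, 62, 93]
  [62, 57, -∞, ∞, 47, 62, 67]
  [62, 77, 90, 80, ∞, 62, 90]
  [62, 80, 26, 80, 47, ∞, 67]
  [62, 65, -∞, 65, 47, 62, ∞]
D(5):
  [∞, 31, 31, 31, 31, 63, 68]
  [62, ∞, 47, 96, 47, 62, 67]
  [62, 57, ∞, 80, 47, 62, 93]
  [62, 57, 47, ∞, 47, 62, 67]
  [62, 77, 90, 80, ∞, 62, 90]
  [62, 80, 47, 80, 47, ∞, 67]
  [62, 65, 47, 65, 47, 62, ∞]
D(6):
  [∞, 63, 47, 63, 47, 63, 68]
  [62, ∞, 47, 96, 47, 62, 67]
  [62, 62, ∞, 80, 47, 62, 93]
  [62, 62, 47, ∞, 47, 62, 67]
  [62, 77, 90, 80, ∞, 62, 90]
  [62, 80, 47, 80, 47, ∞, 67]
  [62, 65, 47, 65, 47, 62, ∞]
D(7):
  [∞, 65, 47, 65, 47, 63, 68]
  [62, ∞, 47, 96, 47, 62, 67]
  [62, 65, ∞, 80, 47, 62, 93]
  [62, 65, 47, ∞, 47, 62, 67]
  [62, 77, 90, 80, ∞, 62, 90]
  [62, 80, 47, 80, 47, ∞, 67]
  [62, 65, 47, 65, 47, 62, ∞]
Answer: W*[5][3] = 90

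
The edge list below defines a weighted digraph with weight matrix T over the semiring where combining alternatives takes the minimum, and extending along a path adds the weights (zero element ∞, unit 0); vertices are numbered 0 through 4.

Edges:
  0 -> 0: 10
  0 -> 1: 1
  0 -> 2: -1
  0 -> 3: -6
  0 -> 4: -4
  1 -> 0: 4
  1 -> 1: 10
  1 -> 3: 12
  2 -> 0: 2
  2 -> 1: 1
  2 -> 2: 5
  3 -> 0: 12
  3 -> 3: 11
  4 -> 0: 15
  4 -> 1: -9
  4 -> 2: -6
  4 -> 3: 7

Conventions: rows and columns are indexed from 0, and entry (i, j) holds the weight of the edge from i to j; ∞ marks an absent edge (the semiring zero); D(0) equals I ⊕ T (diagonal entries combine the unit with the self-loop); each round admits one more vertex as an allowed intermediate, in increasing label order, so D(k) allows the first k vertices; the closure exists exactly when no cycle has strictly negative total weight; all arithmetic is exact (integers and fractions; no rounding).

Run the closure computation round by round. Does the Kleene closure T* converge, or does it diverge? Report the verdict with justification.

D(0):
  [0, 1, -1, -6, -4]
  [4, 0, ∞, 12, ∞]
  [2, 1, 0, ∞, ∞]
  [12, ∞, ∞, 0, ∞]
  [15, -9, -6, 7, 0]
D(1):
  [0, 1, -1, -6, -4]
  [4, 0, 3, -2, 0]
  [2, 1, 0, -4, -2]
  [12, 13, 11, 0, 8]
  [15, -9, -6, 7, 0]
Detection: at round 2, diagonal entry (4, 4) turns strictly negative.
Key observation: the cycle 4->1->0->4 has total weight (-9) + 4 + (-4), which is strictly negative.
Answer: DIVERGES — negative cycle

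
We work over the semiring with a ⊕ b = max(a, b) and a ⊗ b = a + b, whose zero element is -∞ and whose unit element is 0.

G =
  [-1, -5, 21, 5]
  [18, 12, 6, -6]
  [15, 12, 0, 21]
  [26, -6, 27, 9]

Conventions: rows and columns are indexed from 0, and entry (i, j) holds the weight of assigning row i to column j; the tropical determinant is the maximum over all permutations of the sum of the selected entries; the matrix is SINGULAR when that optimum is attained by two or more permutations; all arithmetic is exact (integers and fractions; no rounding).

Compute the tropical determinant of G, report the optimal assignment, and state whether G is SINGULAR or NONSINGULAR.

σ = (0, 1, 2, 3): (-1) + 12 + 0 + 9 = 20
σ = (0, 1, 3, 2): (-1) + 12 + 21 + 27 = 59
σ = (0, 2, 1, 3): (-1) + 6 + 12 + 9 = 26
σ = (0, 2, 3, 1): (-1) + 6 + 21 + (-6) = 20
σ = (0, 3, 1, 2): (-1) + (-6) + 12 + 27 = 32
σ = (0, 3, 2, 1): (-1) + (-6) + 0 + (-6) = -13
σ = (1, 0, 2, 3): (-5) + 18 + 0 + 9 = 22
σ = (1, 0, 3, 2): (-5) + 18 + 21 + 27 = 61
σ = (1, 2, 0, 3): (-5) + 6 + 15 + 9 = 25
σ = (1, 2, 3, 0): (-5) + 6 + 21 + 26 = 48
σ = (1, 3, 0, 2): (-5) + (-6) + 15 + 27 = 31
σ = (1, 3, 2, 0): (-5) + (-6) + 0 + 26 = 15
σ = (2, 0, 1, 3): 21 + 18 + 12 + 9 = 60
σ = (2, 0, 3, 1): 21 + 18 + 21 + (-6) = 54
σ = (2, 1, 0, 3): 21 + 12 + 15 + 9 = 57
σ = (2, 1, 3, 0): 21 + 12 + 21 + 26 = 80
σ = (2, 3, 0, 1): 21 + (-6) + 15 + (-6) = 24
σ = (2, 3, 1, 0): 21 + (-6) + 12 + 26 = 53
σ = (3, 0, 1, 2): 5 + 18 + 12 + 27 = 62
σ = (3, 0, 2, 1): 5 + 18 + 0 + (-6) = 17
σ = (3, 1, 0, 2): 5 + 12 + 15 + 27 = 59
σ = (3, 1, 2, 0): 5 + 12 + 0 + 26 = 43
σ = (3, 2, 0, 1): 5 + 6 + 15 + (-6) = 20
σ = (3, 2, 1, 0): 5 + 6 + 12 + 26 = 49
Optimal value attained by: σ = (2, 1, 3, 0).
Answer: det⊕(G) = 80; verdict: NONSINGULAR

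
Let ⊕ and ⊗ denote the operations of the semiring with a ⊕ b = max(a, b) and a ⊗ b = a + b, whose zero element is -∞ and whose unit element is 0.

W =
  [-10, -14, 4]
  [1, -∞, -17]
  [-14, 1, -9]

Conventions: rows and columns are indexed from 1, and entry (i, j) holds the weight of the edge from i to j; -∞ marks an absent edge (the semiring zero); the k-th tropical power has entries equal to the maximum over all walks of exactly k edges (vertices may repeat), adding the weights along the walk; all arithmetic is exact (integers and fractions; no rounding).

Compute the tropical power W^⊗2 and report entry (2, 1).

W^⊗2:
  [-10, 5, -5]
  [-9, -13, 5]
  [2, -8, -10]
Key observation: the optimum is the walk 2->1->1, with weight 1 + (-10) = -9.
Optimal value attained by: walk 2->1->1.
Answer: (W^⊗2)[2][1] = -9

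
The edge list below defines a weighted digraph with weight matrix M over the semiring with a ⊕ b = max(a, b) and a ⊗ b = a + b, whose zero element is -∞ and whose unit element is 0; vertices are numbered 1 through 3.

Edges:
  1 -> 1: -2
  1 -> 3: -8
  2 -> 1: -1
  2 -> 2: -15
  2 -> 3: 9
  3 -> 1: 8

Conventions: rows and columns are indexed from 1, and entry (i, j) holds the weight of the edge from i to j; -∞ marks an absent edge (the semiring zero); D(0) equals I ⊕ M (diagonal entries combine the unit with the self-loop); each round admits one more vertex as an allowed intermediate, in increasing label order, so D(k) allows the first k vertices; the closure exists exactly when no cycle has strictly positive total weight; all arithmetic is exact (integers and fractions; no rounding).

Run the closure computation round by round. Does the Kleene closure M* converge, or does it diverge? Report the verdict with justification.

D(0):
  [0, -∞, -8]
  [-1, 0, 9]
  [8, -∞, 0]
D(1):
  [0, -∞, -8]
  [-1, 0, 9]
  [8, -∞, 0]
D(2):
  [0, -∞, -8]
  [-1, 0, 9]
  [8, -∞, 0]
D(3):
  [0, -∞, -8]
  [17, 0, 9]
  [8, -∞, 0]
Key observation: every diagonal entry stays at the unit through all rounds, so no improving cycle exists.
Answer: CONVERGES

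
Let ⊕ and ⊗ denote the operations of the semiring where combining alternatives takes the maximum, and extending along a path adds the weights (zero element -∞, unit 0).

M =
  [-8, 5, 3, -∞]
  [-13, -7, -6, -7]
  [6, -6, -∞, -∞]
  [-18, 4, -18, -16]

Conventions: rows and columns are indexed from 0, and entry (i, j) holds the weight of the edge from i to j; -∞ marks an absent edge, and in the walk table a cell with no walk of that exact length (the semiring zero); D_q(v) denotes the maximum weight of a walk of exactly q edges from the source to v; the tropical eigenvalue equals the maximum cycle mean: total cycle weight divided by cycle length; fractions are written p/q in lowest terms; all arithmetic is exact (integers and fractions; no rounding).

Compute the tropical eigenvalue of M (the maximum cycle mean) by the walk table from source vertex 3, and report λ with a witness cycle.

q=0: [-∞, -∞, -∞, 0]
q=1: [-18, 4, -18, -16]
q=2: [-9, -3, -2, -3]
q=3: [4, 1, -6, -10]
q=4: [0, 9, 7, -6]
Optimal cycle mean attained by: cycle 0->2->0, total 3 + 6, length 2.
Answer: λ = 9/2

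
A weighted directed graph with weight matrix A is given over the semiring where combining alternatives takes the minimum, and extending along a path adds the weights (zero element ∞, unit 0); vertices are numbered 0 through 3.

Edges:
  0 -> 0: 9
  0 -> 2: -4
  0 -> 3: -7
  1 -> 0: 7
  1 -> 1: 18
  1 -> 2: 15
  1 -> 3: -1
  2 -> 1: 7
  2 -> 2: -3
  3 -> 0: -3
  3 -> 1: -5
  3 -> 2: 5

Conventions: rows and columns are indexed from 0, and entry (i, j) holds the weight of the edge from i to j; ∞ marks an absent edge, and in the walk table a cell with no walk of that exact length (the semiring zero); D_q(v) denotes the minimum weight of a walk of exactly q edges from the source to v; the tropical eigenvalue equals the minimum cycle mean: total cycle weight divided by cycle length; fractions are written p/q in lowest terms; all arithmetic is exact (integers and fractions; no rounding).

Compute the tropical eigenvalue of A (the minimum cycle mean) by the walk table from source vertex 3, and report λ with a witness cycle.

q=0: [∞, ∞, ∞, 0]
q=1: [-3, -5, 5, ∞]
q=2: [2, 12, -7, -10]
q=3: [-13, -15, -10, -5]
q=4: [-8, -10, -17, -20]
Optimal cycle mean attained by: cycle 0->3->0, total (-7) + (-3), length 2.
Answer: λ = -5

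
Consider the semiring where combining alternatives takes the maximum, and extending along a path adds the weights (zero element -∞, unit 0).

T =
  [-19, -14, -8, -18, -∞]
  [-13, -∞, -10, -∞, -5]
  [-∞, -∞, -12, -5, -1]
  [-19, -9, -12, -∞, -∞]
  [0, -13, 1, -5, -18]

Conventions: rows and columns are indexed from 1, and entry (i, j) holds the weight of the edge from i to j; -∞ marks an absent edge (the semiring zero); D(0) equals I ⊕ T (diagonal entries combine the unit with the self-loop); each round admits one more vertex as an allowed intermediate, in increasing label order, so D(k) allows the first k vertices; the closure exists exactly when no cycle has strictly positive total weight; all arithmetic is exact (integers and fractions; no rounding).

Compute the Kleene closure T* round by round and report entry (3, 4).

D(0):
  [0, -14, -8, -18, -∞]
  [-13, 0, -10, -∞, -5]
  [-∞, -∞, 0, -5, -1]
  [-19, -9, -12, 0, -∞]
  [0, -13, 1, -5, 0]
D(1):
  [0, -14, -8, -18, -∞]
  [-13, 0, -10, -31, -5]
  [-∞, -∞, 0, -5, -1]
  [-19, -9, -12, 0, -∞]
  [0, -13, 1, -5, 0]
D(2):
  [0, -14, -8, -18, -19]
  [-13, 0, -10, -31, -5]
  [-∞, -∞, 0, -5, -1]
  [-19, -9, -12, 0, -14]
  [0, -13, 1, -5, 0]
D(3):
  [0, -14, -8, -13, -9]
  [-13, 0, -10, -15, -5]
  [-∞, -∞, 0, -5, -1]
  [-19, -9, -12, 0, -13]
  [0, -13, 1, -4, 0]
D(4):
  [0, -14, -8, -13, -9]
  [-13, 0, -10, -15, -5]
  [-24, -14, 0, -5, -1]
  [-19, -9, -12, 0, -13]
  [0, -13, 1, -4, 0]
D(5):
  [0, -14, -8, -13, -9]
  [-5, 0, -4, -9, -5]
  [-1, -14, 0, -5, -1]
  [-13, -9, -12, 0, -13]
  [0, -13, 1, -4, 0]
Answer: T*[3][4] = -5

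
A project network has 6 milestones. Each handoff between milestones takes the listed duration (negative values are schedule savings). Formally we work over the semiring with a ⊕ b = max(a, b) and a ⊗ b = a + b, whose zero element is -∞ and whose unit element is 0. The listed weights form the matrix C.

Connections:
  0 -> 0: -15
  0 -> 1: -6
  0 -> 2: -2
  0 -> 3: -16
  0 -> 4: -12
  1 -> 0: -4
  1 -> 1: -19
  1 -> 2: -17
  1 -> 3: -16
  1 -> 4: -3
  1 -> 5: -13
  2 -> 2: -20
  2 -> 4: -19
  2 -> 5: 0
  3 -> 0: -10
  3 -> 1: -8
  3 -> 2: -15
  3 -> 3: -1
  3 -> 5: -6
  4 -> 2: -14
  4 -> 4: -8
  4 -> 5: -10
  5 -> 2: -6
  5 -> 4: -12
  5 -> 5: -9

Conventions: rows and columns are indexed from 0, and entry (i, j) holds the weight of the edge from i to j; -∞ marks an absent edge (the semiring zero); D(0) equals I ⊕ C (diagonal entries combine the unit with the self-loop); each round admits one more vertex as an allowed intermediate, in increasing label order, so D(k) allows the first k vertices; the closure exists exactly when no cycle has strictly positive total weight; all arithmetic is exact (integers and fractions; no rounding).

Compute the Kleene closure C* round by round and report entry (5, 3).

D(0):
  [0, -6, -2, -16, -12, -∞]
  [-4, 0, -17, -16, -3, -13]
  [-∞, -∞, 0, -∞, -19, 0]
  [-10, -8, -15, 0, -∞, -6]
  [-∞, -∞, -14, -∞, 0, -10]
  [-∞, -∞, -6, -∞, -12, 0]
D(1):
  [0, -6, -2, -16, -12, -∞]
  [-4, 0, -6, -16, -3, -13]
  [-∞, -∞, 0, -∞, -19, 0]
  [-10, -8, -12, 0, -22, -6]
  [-∞, -∞, -14, -∞, 0, -10]
  [-∞, -∞, -6, -∞, -12, 0]
D(2):
  [0, -6, -2, -16, -9, -19]
  [-4, 0, -6, -16, -3, -13]
  [-∞, -∞, 0, -∞, -19, 0]
  [-10, -8, -12, 0, -11, -6]
  [-∞, -∞, -14, -∞, 0, -10]
  [-∞, -∞, -6, -∞, -12, 0]
D(3):
  [0, -6, -2, -16, -9, -2]
  [-4, 0, -6, -16, -3, -6]
  [-∞, -∞, 0, -∞, -19, 0]
  [-10, -8, -12, 0, -11, -6]
  [-∞, -∞, -14, -∞, 0, -10]
  [-∞, -∞, -6, -∞, -12, 0]
D(4):
  [0, -6, -2, -16, -9, -2]
  [-4, 0, -6, -16, -3, -6]
  [-∞, -∞, 0, -∞, -19, 0]
  [-10, -8, -12, 0, -11, -6]
  [-∞, -∞, -14, -∞, 0, -10]
  [-∞, -∞, -6, -∞, -12, 0]
D(5):
  [0, -6, -2, -16, -9, -2]
  [-4, 0, -6, -16, -3, -6]
  [-∞, -∞, 0, -∞, -19, 0]
  [-10, -8, -12, 0, -11, -6]
  [-∞, -∞, -14, -∞, 0, -10]
  [-∞, -∞, -6, -∞, -12, 0]
D(6):
  [0, -6, -2, -16, -9, -2]
  [-4, 0, -6, -16, -3, -6]
  [-∞, -∞, 0, -∞, -12, 0]
  [-10, -8, -12, 0, -11, -6]
  [-∞, -∞, -14, -∞, 0, -10]
  [-∞, -∞, -6, -∞, -12, 0]
Answer: C*[5][3] = -∞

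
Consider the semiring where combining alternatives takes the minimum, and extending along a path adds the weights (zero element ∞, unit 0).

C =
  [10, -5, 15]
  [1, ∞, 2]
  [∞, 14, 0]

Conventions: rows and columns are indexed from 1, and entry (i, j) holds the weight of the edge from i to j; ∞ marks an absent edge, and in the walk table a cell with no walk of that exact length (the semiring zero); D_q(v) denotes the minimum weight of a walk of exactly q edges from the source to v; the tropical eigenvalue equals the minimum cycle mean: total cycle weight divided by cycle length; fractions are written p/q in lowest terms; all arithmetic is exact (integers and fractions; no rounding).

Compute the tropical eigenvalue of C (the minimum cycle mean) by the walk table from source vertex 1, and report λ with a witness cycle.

q=0: [0, ∞, ∞]
q=1: [10, -5, 15]
q=2: [-4, 5, -3]
q=3: [6, -9, -3]
Optimal cycle mean attained by: cycle 1->2->1, total (-5) + 1, length 2.
Answer: λ = -2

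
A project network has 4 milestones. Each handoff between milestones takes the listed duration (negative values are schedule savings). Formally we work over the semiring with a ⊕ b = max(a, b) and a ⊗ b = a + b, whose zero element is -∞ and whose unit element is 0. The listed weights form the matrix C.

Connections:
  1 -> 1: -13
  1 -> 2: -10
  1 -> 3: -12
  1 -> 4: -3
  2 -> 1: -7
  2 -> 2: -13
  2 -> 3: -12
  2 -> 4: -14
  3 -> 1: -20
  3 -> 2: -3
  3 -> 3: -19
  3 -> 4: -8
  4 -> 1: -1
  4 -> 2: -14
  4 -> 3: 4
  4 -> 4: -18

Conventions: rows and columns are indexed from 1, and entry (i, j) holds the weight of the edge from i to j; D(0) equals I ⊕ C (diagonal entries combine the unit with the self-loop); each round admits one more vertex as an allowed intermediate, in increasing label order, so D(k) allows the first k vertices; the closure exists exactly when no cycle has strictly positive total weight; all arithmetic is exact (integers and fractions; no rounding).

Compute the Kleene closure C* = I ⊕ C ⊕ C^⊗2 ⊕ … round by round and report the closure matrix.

D(0):
  [0, -10, -12, -3]
  [-7, 0, -12, -14]
  [-20, -3, 0, -8]
  [-1, -14, 4, 0]
D(1):
  [0, -10, -12, -3]
  [-7, 0, -12, -10]
  [-20, -3, 0, -8]
  [-1, -11, 4, 0]
D(2):
  [0, -10, -12, -3]
  [-7, 0, -12, -10]
  [-10, -3, 0, -8]
  [-1, -11, 4, 0]
D(3):
  [0, -10, -12, -3]
  [-7, 0, -12, -10]
  [-10, -3, 0, -8]
  [-1, 1, 4, 0]
D(4):
  [0, -2, 1, -3]
  [-7, 0, -6, -10]
  [-9, -3, 0, -8]
  [-1, 1, 4, 0]
Answer: C* = [[0, -2, 1, -3], [-7, 0, -6, -10], [-9, -3, 0, -8], [-1, 1, 4, 0]]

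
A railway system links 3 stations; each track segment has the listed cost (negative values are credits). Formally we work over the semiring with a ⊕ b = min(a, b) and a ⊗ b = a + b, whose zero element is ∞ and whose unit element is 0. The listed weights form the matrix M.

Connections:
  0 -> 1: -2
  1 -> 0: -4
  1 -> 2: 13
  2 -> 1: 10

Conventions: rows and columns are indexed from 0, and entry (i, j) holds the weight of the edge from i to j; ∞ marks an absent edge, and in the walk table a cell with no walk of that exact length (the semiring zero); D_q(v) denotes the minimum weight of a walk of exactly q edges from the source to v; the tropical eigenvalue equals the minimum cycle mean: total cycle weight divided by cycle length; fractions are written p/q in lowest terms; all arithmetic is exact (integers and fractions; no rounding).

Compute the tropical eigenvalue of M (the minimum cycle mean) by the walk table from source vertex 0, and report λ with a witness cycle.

q=0: [0, ∞, ∞]
q=1: [∞, -2, ∞]
q=2: [-6, ∞, 11]
q=3: [∞, -8, ∞]
Optimal cycle mean attained by: cycle 0->1->0, total (-2) + (-4), length 2.
Answer: λ = -3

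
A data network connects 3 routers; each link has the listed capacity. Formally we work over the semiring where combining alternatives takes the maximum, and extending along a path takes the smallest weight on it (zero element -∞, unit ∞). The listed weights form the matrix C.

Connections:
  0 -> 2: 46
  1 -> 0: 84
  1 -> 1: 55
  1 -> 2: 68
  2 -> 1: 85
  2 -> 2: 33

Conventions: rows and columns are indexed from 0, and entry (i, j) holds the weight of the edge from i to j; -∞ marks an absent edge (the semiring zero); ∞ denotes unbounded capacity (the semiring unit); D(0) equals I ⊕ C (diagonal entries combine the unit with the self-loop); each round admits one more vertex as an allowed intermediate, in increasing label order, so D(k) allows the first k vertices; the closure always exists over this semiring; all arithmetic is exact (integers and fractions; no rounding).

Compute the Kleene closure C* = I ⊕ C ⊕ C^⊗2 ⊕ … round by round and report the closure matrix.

D(0):
  [∞, -∞, 46]
  [84, ∞, 68]
  [-∞, 85, ∞]
D(1):
  [∞, -∞, 46]
  [84, ∞, 68]
  [-∞, 85, ∞]
D(2):
  [∞, -∞, 46]
  [84, ∞, 68]
  [84, 85, ∞]
D(3):
  [∞, 46, 46]
  [84, ∞, 68]
  [84, 85, ∞]
Answer: C* = [[∞, 46, 46], [84, ∞, 68], [84, 85, ∞]]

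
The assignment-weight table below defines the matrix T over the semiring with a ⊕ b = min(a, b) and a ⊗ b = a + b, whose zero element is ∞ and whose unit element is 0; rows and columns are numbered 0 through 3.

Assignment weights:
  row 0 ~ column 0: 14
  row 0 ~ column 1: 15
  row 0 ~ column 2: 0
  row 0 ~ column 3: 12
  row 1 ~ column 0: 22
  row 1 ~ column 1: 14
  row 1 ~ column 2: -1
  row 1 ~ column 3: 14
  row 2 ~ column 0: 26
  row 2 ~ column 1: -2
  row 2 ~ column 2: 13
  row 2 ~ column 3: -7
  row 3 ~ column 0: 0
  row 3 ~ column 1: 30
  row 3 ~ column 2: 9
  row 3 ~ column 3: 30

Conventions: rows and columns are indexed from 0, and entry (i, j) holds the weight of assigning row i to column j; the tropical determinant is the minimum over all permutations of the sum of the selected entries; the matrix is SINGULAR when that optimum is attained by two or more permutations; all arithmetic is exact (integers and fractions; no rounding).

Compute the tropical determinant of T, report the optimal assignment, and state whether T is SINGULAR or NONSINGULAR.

σ = (0, 1, 2, 3): 14 + 14 + 13 + 30 = 71
σ = (0, 1, 3, 2): 14 + 14 + (-7) + 9 = 30
σ = (0, 2, 1, 3): 14 + (-1) + (-2) + 30 = 41
σ = (0, 2, 3, 1): 14 + (-1) + (-7) + 30 = 36
σ = (0, 3, 1, 2): 14 + 14 + (-2) + 9 = 35
σ = (0, 3, 2, 1): 14 + 14 + 13 + 30 = 71
σ = (1, 0, 2, 3): 15 + 22 + 13 + 30 = 80
σ = (1, 0, 3, 2): 15 + 22 + (-7) + 9 = 39
σ = (1, 2, 0, 3): 15 + (-1) + 26 + 30 = 70
σ = (1, 2, 3, 0): 15 + (-1) + (-7) + 0 = 7
σ = (1, 3, 0, 2): 15 + 14 + 26 + 9 = 64
σ = (1, 3, 2, 0): 15 + 14 + 13 + 0 = 42
σ = (2, 0, 1, 3): 0 + 22 + (-2) + 30 = 50
σ = (2, 0, 3, 1): 0 + 22 + (-7) + 30 = 45
σ = (2, 1, 0, 3): 0 + 14 + 26 + 30 = 70
σ = (2, 1, 3, 0): 0 + 14 + (-7) + 0 = 7
σ = (2, 3, 0, 1): 0 + 14 + 26 + 30 = 70
σ = (2, 3, 1, 0): 0 + 14 + (-2) + 0 = 12
σ = (3, 0, 1, 2): 12 + 22 + (-2) + 9 = 41
σ = (3, 0, 2, 1): 12 + 22 + 13 + 30 = 77
σ = (3, 1, 0, 2): 12 + 14 + 26 + 9 = 61
σ = (3, 1, 2, 0): 12 + 14 + 13 + 0 = 39
σ = (3, 2, 0, 1): 12 + (-1) + 26 + 30 = 67
σ = (3, 2, 1, 0): 12 + (-1) + (-2) + 0 = 9
Optimal value attained by: σ = (1, 2, 3, 0).
Answer: det⊕(T) = 7; verdict: SINGULAR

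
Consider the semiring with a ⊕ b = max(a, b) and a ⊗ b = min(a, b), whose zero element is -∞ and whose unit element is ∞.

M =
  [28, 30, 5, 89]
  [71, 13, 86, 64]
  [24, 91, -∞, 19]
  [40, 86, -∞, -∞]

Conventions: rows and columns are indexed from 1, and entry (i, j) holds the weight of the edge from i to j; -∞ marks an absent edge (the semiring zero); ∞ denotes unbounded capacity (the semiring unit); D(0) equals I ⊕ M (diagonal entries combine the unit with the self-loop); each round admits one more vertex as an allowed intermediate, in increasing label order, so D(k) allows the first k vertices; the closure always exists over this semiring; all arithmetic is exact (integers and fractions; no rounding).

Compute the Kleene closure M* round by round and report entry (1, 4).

D(0):
  [∞, 30, 5, 89]
  [71, ∞, 86, 64]
  [24, 91, ∞, 19]
  [40, 86, -∞, ∞]
D(1):
  [∞, 30, 5, 89]
  [71, ∞, 86, 71]
  [24, 91, ∞, 24]
  [40, 86, 5, ∞]
D(2):
  [∞, 30, 30, 89]
  [71, ∞, 86, 71]
  [71, 91, ∞, 71]
  [71, 86, 86, ∞]
D(3):
  [∞, 30, 30, 89]
  [71, ∞, 86, 71]
  [71, 91, ∞, 71]
  [71, 86, 86, ∞]
D(4):
  [∞, 86, 86, 89]
  [71, ∞, 86, 71]
  [71, 91, ∞, 71]
  [71, 86, 86, ∞]
Answer: M*[1][4] = 89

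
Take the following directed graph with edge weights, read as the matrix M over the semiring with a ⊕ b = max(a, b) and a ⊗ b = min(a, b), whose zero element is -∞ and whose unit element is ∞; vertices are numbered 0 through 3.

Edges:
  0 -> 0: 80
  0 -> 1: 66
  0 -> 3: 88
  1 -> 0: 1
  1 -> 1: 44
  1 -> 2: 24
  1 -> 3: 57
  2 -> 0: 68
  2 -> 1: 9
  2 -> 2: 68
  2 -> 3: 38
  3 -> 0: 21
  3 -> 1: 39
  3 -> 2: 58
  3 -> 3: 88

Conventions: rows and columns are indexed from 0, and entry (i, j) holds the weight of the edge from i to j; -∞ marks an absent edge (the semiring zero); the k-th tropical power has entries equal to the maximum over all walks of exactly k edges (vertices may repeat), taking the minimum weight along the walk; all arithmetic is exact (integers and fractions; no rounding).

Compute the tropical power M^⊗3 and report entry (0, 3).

M^⊗2:
  [80, 66, 58, 88]
  [24, 44, 57, 57]
  [68, 66, 68, 68]
  [58, 39, 58, 88]
M^⊗3:
  [80, 66, 58, 88]
  [57, 44, 57, 57]
  [68, 66, 68, 68]
  [58, 58, 58, 88]
Key observation: the optimum is the walk 0->3->3->3, with weight 88 min 88 min 88 = 88.
Optimal value attained by: walk 0->3->3->3.
Answer: (M^⊗3)[0][3] = 88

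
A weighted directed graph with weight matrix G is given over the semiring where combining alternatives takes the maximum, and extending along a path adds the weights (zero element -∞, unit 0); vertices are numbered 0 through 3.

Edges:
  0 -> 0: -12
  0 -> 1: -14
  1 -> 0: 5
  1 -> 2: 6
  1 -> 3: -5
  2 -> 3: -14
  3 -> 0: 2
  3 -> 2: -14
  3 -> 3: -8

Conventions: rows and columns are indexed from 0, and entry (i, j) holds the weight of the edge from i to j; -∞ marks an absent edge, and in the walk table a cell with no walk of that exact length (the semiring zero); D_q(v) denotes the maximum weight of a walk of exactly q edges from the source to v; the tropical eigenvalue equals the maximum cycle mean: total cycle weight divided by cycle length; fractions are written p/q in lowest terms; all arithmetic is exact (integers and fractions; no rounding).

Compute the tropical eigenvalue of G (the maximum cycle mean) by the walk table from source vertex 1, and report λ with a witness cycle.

q=0: [-∞, 0, -∞, -∞]
q=1: [5, -∞, 6, -5]
q=2: [-3, -9, -19, -8]
q=3: [-4, -17, -3, -14]
q=4: [-12, -18, -11, -17]
Optimal cycle mean attained by: cycle 0->1->0, total (-14) + 5, length 2.
Answer: λ = -9/2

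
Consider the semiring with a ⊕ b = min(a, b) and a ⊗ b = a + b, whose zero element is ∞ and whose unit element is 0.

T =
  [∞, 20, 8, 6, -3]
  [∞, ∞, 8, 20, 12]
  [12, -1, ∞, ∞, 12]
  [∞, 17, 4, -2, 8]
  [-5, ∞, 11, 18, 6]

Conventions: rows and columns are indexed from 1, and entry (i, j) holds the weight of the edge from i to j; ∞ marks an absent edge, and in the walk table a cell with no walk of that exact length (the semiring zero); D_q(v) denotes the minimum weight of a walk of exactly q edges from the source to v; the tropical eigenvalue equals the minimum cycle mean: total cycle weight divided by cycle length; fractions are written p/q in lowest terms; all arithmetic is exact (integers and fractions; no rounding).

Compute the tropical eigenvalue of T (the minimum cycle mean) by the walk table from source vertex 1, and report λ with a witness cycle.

q=0: [0, ∞, ∞, ∞, ∞]
q=1: [∞, 20, 8, 6, -3]
q=2: [-8, 7, 8, 4, 3]
q=3: [-2, 7, 0, -2, -11]
q=4: [-16, -1, 0, -4, -5]
q=5: [-10, -1, -8, -10, -19]
Optimal cycle mean attained by: cycle 1->5->1, total (-3) + (-5), length 2.
Answer: λ = -4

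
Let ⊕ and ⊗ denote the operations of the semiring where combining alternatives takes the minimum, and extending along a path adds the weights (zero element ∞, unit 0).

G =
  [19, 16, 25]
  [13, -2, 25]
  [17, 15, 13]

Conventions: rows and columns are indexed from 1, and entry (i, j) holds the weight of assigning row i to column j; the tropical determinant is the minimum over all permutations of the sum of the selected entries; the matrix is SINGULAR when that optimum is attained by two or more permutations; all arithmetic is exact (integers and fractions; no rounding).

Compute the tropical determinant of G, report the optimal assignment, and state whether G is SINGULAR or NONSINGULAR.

σ = (1, 2, 3): 19 + (-2) + 13 = 30
σ = (1, 3, 2): 19 + 25 + 15 = 59
σ = (2, 1, 3): 16 + 13 + 13 = 42
σ = (2, 3, 1): 16 + 25 + 17 = 58
σ = (3, 1, 2): 25 + 13 + 15 = 53
σ = (3, 2, 1): 25 + (-2) + 17 = 40
Optimal value attained by: σ = (1, 2, 3).
Answer: det⊕(G) = 30; verdict: NONSINGULAR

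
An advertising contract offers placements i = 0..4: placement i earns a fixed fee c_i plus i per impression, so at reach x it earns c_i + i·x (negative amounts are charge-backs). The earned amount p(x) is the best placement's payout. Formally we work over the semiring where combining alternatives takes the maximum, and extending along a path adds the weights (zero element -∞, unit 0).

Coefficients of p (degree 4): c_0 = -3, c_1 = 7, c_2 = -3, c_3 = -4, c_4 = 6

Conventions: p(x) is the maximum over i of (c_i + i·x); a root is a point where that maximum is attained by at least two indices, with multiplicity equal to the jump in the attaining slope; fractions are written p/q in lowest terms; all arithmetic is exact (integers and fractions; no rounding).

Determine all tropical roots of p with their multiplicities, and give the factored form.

hull edge (i=0, c=-3) to (i=1, c=7): slope 10, span 1
hull edge (i=1, c=7) to (i=4, c=6): slope -1/3, span 3
Factored form: p(x) = 6 ⊗ (x ⊕ (-10)) ⊗ (x ⊕ 1/3) ⊗ (x ⊕ 1/3) ⊗ (x ⊕ 1/3)
Answer: roots = -10 (mult 1), 1/3 (mult 3)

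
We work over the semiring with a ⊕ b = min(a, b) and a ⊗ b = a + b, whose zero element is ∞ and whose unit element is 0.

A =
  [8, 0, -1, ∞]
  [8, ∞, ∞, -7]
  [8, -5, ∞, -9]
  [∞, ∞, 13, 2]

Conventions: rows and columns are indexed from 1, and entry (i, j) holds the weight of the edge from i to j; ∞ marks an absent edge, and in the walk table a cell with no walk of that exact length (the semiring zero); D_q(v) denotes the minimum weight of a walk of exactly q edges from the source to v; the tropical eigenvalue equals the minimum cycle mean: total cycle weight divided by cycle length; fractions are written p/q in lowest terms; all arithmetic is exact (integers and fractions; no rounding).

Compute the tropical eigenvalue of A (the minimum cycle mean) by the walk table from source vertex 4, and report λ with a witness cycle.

q=0: [∞, ∞, ∞, 0]
q=1: [∞, ∞, 13, 2]
q=2: [21, 8, 15, 4]
q=3: [16, 10, 17, 1]
q=4: [18, 12, 14, 3]
Optimal cycle mean attained by: cycle 2->4->3->2, total (-7) + 13 + (-5), length 3.
Answer: λ = 1/3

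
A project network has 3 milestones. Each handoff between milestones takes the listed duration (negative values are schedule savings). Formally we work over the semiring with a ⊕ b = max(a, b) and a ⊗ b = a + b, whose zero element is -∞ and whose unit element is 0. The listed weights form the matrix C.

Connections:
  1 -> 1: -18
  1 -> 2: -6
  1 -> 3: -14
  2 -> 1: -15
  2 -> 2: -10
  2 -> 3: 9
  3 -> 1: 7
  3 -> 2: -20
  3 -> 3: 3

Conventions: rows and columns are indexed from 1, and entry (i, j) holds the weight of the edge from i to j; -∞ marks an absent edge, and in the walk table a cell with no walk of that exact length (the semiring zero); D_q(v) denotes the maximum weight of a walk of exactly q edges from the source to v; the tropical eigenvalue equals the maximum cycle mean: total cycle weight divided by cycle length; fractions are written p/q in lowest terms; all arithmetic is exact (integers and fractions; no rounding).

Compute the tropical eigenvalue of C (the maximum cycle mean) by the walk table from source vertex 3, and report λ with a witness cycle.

q=0: [-∞, -∞, 0]
q=1: [7, -20, 3]
q=2: [10, 1, 6]
q=3: [13, 4, 10]
Optimal cycle mean attained by: cycle 1->2->3->1, total (-6) + 9 + 7, length 3.
Answer: λ = 10/3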